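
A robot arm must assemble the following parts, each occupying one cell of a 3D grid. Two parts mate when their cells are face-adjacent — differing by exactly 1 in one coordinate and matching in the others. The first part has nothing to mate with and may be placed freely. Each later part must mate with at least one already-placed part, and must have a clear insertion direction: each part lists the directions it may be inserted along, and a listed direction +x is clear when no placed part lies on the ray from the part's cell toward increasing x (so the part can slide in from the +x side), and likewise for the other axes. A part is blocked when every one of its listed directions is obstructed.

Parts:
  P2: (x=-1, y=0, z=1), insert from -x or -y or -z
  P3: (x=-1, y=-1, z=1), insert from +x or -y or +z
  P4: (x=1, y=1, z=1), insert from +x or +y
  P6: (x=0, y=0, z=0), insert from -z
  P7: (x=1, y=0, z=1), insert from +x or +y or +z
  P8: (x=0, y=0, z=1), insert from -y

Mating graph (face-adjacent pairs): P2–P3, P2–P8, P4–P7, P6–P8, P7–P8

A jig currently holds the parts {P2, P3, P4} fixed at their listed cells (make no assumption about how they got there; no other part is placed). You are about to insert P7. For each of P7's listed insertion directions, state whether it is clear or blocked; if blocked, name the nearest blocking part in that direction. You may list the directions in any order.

+x: ray from P7(1, 0, 1) has no placed part ⇒ clear
+y: nearest on ray is P4@(1, 1, 1) ⇒ blocked
+z: ray from P7(1, 0, 1) has no placed part ⇒ clear

+x: clear; +y: blocked by P4; +z: clear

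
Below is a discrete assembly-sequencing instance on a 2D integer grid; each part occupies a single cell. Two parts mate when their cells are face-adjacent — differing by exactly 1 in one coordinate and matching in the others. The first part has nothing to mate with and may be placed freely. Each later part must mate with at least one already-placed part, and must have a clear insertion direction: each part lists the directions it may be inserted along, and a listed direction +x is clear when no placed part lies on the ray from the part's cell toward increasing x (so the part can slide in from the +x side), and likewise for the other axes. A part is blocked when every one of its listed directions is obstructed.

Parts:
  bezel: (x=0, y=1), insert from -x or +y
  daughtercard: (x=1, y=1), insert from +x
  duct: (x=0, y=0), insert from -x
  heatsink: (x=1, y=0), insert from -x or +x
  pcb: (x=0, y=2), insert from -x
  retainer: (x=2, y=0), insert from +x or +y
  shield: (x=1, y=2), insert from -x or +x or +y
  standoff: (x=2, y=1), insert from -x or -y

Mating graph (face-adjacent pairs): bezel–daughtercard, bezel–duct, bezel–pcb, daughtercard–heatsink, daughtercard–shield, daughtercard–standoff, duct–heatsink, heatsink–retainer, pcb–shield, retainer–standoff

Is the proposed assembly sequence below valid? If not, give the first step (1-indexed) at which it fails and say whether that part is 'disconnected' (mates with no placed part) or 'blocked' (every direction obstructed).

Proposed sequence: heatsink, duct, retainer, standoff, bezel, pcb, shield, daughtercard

Invalid at step 8 (blocked)

1. heatsink@(1, 0) [-x clear] — {heatsink}
2. duct@(0, 0) [-x clear] — {duct, heatsink}
3. retainer@(2, 0) [+x clear] — {duct, heatsink, retainer}
4. standoff@(2, 1) [-x clear] — {duct, heatsink, retainer, standoff}
5. bezel@(0, 1) [-x clear] — {bezel, duct, heatsink, retainer, standoff}
6. pcb@(0, 2) [-x clear] — {bezel, duct, heatsink, pcb, retainer, standoff}
7. shield@(1, 2) [+x clear] — {bezel, duct, heatsink, pcb, retainer, shield, standoff}
8. daughtercard@(1, 1) — +x all obstructed ⇒ blocked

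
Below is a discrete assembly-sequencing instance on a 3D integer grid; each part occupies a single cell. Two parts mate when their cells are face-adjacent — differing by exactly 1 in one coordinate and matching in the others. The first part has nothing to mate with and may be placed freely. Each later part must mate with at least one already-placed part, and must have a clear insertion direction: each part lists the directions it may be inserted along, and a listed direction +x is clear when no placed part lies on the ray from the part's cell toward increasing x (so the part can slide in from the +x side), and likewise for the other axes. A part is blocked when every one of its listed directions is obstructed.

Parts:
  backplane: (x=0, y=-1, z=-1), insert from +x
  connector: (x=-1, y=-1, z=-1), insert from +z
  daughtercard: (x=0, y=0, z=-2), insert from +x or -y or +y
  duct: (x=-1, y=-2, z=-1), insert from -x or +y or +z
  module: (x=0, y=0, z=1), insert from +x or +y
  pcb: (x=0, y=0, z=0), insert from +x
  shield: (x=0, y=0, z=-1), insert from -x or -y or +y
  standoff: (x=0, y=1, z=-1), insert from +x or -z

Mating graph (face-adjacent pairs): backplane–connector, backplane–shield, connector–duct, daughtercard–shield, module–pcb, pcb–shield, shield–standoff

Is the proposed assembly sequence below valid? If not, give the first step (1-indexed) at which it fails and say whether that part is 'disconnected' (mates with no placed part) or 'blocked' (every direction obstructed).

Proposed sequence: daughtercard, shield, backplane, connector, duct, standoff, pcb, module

Valid

1. daughtercard@(0, 0, -2) [+x clear] — {daughtercard}
2. shield@(0, 0, -1) [-x clear] — {daughtercard, shield}
3. backplane@(0, -1, -1) [+x clear] — {backplane, daughtercard, shield}
4. connector@(-1, -1, -1) [+z clear] — {backplane, connector, daughtercard, shield}
5. duct@(-1, -2, -1) [-x clear] — {backplane, connector, daughtercard, duct, shield}
6. standoff@(0, 1, -1) [+x clear] — {backplane, connector, daughtercard, duct, shield, standoff}
7. pcb@(0, 0, 0) [+x clear] — {backplane, connector, daughtercard, duct, pcb, shield, standoff}
8. module@(0, 0, 1) [+x clear] — {backplane, connector, daughtercard, duct, module, pcb, shield, standoff}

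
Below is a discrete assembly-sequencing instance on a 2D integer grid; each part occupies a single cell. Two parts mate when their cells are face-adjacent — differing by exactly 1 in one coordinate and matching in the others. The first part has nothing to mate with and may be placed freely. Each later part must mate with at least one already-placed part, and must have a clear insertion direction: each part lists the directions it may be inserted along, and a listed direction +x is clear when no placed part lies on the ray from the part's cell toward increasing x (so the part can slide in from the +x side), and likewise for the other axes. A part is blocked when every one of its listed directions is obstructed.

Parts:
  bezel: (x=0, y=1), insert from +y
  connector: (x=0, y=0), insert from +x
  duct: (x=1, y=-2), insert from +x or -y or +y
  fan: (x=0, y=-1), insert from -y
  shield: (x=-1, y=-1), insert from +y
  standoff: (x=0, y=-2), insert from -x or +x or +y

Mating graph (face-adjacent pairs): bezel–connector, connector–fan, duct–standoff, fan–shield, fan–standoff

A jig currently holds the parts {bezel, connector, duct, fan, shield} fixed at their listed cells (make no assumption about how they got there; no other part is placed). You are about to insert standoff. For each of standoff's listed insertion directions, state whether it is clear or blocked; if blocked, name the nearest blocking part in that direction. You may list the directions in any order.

-x: ray from standoff(0, -2) has no placed part ⇒ clear
+x: nearest on ray is duct@(1, -2) ⇒ blocked
+y: nearest on ray is fan@(0, -1) ⇒ blocked

+x: blocked by duct; +y: blocked by fan; -x: clear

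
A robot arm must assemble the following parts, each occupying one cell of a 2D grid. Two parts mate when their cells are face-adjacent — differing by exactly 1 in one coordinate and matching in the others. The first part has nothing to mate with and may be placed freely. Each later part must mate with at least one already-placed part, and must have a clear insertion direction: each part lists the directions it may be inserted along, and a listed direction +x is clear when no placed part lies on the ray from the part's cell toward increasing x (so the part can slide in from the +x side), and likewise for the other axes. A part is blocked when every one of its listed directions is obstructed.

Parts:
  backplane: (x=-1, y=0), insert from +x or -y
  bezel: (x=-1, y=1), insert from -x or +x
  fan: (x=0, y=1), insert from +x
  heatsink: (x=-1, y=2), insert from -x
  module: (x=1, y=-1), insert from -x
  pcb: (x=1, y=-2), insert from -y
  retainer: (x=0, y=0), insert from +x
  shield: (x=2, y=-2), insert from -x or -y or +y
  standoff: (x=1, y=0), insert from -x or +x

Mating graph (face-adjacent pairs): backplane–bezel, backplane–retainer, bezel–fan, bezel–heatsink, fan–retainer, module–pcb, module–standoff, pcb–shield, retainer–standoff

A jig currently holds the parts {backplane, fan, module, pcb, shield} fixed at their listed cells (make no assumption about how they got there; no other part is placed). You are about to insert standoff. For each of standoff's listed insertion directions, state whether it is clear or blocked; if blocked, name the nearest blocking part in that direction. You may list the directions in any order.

-x: nearest on ray is backplane@(-1, 0) ⇒ blocked
+x: ray from standoff(1, 0) has no placed part ⇒ clear

+x: clear; -x: blocked by backplane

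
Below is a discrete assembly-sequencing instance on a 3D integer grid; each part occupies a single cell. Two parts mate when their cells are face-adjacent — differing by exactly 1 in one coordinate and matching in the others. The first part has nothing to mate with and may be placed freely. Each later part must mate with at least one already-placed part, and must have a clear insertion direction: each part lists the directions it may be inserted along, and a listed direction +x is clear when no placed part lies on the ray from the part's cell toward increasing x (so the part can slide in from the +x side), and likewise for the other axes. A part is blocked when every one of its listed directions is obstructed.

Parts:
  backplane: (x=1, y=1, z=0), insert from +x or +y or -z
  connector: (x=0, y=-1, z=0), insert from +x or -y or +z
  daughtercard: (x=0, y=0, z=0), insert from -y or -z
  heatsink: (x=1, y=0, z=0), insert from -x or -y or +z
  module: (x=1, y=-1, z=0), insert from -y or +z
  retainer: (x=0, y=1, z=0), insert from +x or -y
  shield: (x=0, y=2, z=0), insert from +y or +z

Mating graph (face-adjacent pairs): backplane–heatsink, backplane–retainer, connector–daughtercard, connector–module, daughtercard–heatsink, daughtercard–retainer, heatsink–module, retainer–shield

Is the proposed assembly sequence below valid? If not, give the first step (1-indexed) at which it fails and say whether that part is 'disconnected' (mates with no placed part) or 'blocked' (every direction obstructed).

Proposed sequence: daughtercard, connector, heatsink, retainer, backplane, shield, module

1. daughtercard@(0, 0, 0) [-y clear] — {daughtercard}
2. connector@(0, -1, 0) [+x clear] — {connector, daughtercard}
3. heatsink@(1, 0, 0) [-y clear] — {connector, daughtercard, heatsink}
4. retainer@(0, 1, 0) [+x clear] — {connector, daughtercard, heatsink, retainer}
5. backplane@(1, 1, 0) [+x clear] — {backplane, connector, daughtercard, heatsink, retainer}
6. shield@(0, 2, 0) [+y clear] — {backplane, connector, daughtercard, heatsink, retainer, shield}
7. module@(1, -1, 0) [-y clear] — {backplane, connector, daughtercard, heatsink, module, retainer, shield}

Valid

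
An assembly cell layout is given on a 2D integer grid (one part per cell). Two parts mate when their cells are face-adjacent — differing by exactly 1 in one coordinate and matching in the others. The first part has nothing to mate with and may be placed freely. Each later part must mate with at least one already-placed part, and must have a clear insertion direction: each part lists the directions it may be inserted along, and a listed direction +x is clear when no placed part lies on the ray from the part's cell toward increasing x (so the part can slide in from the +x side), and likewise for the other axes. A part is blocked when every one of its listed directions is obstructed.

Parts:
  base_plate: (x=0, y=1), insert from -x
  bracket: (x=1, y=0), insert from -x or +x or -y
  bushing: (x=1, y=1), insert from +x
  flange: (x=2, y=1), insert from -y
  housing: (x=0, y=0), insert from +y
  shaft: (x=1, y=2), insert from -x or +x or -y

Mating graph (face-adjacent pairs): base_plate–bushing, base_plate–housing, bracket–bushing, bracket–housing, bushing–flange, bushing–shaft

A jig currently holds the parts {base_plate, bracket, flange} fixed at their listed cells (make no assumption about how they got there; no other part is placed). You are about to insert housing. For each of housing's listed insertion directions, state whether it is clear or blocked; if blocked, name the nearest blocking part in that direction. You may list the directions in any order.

+y: blocked by base_plate

+y: nearest on ray is base_plate@(0, 1) ⇒ blocked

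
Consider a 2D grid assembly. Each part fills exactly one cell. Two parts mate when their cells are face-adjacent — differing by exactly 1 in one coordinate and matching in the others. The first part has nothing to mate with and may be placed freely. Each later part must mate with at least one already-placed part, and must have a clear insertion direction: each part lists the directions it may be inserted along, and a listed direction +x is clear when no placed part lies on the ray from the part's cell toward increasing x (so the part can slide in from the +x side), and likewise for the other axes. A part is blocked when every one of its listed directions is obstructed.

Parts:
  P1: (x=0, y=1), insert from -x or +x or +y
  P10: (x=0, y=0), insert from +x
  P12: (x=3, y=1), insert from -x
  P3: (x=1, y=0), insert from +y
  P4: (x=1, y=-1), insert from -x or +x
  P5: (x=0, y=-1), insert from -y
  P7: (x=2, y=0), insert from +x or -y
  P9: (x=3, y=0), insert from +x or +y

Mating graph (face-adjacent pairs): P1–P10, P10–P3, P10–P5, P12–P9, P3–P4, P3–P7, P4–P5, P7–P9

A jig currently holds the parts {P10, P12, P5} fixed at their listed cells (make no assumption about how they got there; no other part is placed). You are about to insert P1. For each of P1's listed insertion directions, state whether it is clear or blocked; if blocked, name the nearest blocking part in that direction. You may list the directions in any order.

-x: ray from P1(0, 1) has no placed part ⇒ clear
+x: nearest on ray is P12@(3, 1) ⇒ blocked
+y: ray from P1(0, 1) has no placed part ⇒ clear

+x: blocked by P12; +y: clear; -x: clear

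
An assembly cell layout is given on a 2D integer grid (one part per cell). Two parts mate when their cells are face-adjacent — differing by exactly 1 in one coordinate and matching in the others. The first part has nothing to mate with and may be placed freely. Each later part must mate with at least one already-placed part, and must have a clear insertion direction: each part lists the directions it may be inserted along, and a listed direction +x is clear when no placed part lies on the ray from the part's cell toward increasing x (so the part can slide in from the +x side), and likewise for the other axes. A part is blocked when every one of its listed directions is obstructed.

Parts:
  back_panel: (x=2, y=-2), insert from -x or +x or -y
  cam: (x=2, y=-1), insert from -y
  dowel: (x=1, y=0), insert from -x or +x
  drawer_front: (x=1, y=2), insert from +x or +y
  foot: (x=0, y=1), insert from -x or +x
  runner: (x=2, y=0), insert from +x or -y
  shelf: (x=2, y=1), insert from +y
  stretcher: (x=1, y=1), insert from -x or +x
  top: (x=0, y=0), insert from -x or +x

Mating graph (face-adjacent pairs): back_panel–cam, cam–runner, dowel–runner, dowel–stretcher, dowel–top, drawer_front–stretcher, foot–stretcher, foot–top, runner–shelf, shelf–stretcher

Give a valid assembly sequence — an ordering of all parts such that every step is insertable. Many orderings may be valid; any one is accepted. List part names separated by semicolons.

1. dowel@(1, 0) [-x clear] — {dowel}
2. stretcher@(1, 1) [-x clear] — {dowel, stretcher}
3. drawer_front@(1, 2) [+x clear] — {dowel, drawer_front, stretcher}
4. foot@(0, 1) [-x clear] — {dowel, drawer_front, foot, stretcher}
5. top@(0, 0) [-x clear] — {dowel, drawer_front, foot, stretcher, top}
6. runner@(2, 0) [+x clear] — {dowel, drawer_front, foot, runner, stretcher, top}
7. cam@(2, -1) [-y clear] — {cam, dowel, drawer_front, foot, runner, stretcher, top}
8. back_panel@(2, -2) [-x clear] — {back_panel, cam, dowel, drawer_front, foot, runner, stretcher, top}
9. shelf@(2, 1) [+y clear] — {back_panel, cam, dowel, drawer_front, foot, runner, shelf, stretcher, top}

dowel; stretcher; drawer_front; foot; top; runner; cam; back_panel; shelf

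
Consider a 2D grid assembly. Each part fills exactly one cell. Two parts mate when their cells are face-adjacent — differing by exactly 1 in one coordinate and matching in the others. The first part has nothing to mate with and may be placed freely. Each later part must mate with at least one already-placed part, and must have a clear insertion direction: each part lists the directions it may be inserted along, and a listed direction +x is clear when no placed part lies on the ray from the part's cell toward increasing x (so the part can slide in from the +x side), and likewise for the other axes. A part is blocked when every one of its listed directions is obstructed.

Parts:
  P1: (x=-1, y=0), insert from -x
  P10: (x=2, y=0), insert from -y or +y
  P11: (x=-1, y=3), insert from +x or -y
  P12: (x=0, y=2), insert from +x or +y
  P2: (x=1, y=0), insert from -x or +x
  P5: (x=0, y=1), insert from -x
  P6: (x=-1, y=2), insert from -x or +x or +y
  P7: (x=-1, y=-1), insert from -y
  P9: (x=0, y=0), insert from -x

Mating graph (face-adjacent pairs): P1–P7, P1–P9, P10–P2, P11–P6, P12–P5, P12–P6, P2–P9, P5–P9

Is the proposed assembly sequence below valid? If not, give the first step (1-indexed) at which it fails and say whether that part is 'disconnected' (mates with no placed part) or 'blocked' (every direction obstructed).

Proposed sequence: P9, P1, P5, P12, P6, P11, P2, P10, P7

Valid

1. P9@(0, 0) [-x clear] — {P9}
2. P1@(-1, 0) [-x clear] — {P1, P9}
3. P5@(0, 1) [-x clear] — {P1, P5, P9}
4. P12@(0, 2) [+x clear] — {P1, P12, P5, P9}
5. P6@(-1, 2) [-x clear] — {P1, P12, P5, P6, P9}
6. P11@(-1, 3) [+x clear] — {P1, P11, P12, P5, P6, P9}
7. P2@(1, 0) [+x clear] — {P1, P11, P12, P2, P5, P6, P9}
8. P10@(2, 0) [-y clear] — {P1, P10, P11, P12, P2, P5, P6, P9}
9. P7@(-1, -1) [-y clear] — {P1, P10, P11, P12, P2, P5, P6, P7, P9}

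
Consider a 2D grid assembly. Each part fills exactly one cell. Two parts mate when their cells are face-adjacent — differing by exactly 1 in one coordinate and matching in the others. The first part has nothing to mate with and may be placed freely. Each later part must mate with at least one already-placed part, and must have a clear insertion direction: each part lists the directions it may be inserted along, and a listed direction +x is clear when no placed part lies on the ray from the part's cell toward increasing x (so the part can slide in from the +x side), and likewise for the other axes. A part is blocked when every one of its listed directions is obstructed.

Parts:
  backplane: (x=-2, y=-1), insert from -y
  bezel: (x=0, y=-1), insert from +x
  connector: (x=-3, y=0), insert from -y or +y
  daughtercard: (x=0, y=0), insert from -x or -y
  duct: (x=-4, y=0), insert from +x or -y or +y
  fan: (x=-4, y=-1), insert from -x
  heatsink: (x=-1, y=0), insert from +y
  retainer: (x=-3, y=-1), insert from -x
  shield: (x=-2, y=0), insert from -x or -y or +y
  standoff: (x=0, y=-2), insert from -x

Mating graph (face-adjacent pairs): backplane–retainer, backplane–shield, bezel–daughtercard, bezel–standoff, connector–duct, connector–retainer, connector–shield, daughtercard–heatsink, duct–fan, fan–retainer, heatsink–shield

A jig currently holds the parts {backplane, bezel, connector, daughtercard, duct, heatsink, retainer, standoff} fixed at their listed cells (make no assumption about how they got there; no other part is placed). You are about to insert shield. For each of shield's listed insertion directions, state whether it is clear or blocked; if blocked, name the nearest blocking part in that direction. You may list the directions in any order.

+y: clear; -x: blocked by connector; -y: blocked by backplane

-x: nearest on ray is connector@(-3, 0) ⇒ blocked
-y: nearest on ray is backplane@(-2, -1) ⇒ blocked
+y: ray from shield(-2, 0) has no placed part ⇒ clear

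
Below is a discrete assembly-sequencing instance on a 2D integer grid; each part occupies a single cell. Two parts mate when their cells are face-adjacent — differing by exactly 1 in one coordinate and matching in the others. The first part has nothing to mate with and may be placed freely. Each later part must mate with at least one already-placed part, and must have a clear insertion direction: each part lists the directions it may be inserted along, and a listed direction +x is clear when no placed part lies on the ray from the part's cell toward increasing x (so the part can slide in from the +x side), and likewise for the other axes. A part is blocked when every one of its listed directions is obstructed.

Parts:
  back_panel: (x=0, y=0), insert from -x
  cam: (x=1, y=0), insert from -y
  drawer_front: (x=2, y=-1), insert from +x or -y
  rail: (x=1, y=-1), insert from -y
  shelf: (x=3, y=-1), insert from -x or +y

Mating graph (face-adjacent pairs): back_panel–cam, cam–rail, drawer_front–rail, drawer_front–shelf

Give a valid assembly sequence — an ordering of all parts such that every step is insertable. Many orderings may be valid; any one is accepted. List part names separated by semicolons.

back_panel; cam; rail; drawer_front; shelf

1. back_panel@(0, 0) [-x clear] — {back_panel}
2. cam@(1, 0) [-y clear] — {back_panel, cam}
3. rail@(1, -1) [-y clear] — {back_panel, cam, rail}
4. drawer_front@(2, -1) [+x clear] — {back_panel, cam, drawer_front, rail}
5. shelf@(3, -1) [+y clear] — {back_panel, cam, drawer_front, rail, shelf}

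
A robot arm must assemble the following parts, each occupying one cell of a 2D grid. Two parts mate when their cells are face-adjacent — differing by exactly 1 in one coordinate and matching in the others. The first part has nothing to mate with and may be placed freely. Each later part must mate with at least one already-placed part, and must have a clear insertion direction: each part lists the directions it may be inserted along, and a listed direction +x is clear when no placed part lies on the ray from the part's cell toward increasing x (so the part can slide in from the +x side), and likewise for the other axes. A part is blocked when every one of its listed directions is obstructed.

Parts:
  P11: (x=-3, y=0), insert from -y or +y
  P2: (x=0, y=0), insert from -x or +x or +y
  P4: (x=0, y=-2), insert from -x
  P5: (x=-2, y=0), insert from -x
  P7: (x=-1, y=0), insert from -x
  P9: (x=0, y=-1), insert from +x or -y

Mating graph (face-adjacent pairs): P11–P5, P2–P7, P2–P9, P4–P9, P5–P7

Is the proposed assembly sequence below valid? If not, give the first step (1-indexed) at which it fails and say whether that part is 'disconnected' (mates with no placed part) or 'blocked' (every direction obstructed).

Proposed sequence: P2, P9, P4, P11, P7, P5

1. P2@(0, 0) [-x clear] — {P2}
2. P9@(0, -1) [+x clear] — {P2, P9}
3. P4@(0, -2) [-x clear] — {P2, P4, P9}
4. P11@(-3, 0) — no placed neighbour ⇒ disconnected

Invalid at step 4 (disconnected)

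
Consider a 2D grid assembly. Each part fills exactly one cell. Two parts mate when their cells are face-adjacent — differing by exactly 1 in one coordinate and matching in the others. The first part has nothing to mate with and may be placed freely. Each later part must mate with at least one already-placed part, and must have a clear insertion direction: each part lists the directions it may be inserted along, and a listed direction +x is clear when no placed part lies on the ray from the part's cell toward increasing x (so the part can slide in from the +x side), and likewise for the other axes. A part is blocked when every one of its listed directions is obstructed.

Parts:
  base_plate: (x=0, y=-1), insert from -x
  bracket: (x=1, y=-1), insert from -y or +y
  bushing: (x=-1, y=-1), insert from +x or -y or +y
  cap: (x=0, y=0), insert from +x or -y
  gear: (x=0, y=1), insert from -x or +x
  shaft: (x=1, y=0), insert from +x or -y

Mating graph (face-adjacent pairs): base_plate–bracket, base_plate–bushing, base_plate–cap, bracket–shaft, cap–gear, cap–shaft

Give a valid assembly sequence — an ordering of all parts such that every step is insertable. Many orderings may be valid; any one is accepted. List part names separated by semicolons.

shaft; bracket; cap; gear; base_plate; bushing

1. shaft@(1, 0) [+x clear] — {shaft}
2. bracket@(1, -1) [-y clear] — {bracket, shaft}
3. cap@(0, 0) [-y clear] — {bracket, cap, shaft}
4. gear@(0, 1) [-x clear] — {bracket, cap, gear, shaft}
5. base_plate@(0, -1) [-x clear] — {base_plate, bracket, cap, gear, shaft}
6. bushing@(-1, -1) [-y clear] — {base_plate, bracket, bushing, cap, gear, shaft}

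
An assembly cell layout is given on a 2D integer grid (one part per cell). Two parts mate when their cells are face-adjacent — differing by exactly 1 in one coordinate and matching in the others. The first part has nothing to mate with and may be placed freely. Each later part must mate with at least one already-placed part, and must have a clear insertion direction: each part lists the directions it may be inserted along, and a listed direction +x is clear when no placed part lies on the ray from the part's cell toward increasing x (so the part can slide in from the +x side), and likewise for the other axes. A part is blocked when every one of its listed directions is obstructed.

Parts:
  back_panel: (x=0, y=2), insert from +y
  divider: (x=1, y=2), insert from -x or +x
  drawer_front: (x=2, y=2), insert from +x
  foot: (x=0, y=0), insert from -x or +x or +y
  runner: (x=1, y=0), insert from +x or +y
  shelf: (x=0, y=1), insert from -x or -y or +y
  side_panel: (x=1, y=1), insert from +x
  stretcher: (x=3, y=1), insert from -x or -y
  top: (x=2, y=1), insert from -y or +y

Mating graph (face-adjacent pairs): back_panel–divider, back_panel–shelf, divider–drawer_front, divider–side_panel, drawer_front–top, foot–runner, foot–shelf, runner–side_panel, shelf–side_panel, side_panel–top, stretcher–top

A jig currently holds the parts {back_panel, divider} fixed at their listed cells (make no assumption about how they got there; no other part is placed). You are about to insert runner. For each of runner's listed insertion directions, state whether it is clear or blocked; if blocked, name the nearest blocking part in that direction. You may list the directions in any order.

+x: clear; +y: blocked by divider

+x: ray from runner(1, 0) has no placed part ⇒ clear
+y: nearest on ray is divider@(1, 2) ⇒ blocked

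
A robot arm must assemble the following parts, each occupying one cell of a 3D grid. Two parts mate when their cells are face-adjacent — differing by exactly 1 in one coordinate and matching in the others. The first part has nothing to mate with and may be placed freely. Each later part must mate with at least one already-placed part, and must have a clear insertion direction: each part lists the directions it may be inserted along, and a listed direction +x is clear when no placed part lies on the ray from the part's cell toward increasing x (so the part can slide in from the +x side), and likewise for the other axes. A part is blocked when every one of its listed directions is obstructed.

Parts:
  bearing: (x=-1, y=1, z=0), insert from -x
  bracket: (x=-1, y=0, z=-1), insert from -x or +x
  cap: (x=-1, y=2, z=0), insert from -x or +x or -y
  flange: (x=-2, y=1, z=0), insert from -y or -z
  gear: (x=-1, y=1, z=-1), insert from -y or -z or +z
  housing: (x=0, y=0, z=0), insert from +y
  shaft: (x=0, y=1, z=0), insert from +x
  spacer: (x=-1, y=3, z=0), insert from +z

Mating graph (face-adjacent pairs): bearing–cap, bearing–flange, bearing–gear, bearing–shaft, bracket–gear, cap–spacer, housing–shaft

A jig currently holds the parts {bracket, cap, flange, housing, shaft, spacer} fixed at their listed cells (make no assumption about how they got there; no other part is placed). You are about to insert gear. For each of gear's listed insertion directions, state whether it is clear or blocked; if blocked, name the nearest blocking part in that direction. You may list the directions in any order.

+z: clear; -y: blocked by bracket; -z: clear

-y: nearest on ray is bracket@(-1, 0, -1) ⇒ blocked
-z: ray from gear(-1, 1, -1) has no placed part ⇒ clear
+z: ray from gear(-1, 1, -1) has no placed part ⇒ clear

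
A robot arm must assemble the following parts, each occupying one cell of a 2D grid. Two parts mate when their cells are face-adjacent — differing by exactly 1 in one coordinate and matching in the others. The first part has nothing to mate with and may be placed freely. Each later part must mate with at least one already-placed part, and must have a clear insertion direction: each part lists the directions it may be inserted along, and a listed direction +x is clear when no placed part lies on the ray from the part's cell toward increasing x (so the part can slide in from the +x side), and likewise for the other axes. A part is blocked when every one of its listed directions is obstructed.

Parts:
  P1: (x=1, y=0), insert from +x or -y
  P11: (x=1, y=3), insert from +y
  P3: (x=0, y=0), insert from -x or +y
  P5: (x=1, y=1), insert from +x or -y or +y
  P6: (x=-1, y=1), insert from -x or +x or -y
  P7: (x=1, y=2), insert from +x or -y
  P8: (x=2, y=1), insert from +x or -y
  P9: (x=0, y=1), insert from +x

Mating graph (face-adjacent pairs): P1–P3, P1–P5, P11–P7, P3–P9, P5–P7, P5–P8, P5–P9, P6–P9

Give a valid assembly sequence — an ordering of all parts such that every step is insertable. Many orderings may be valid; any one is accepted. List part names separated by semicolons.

1. P6@(-1, 1) [-x clear] — {P6}
2. P9@(0, 1) [+x clear] — {P6, P9}
3. P5@(1, 1) [+x clear] — {P5, P6, P9}
4. P7@(1, 2) [+x clear] — {P5, P6, P7, P9}
5. P3@(0, 0) [-x clear] — {P3, P5, P6, P7, P9}
6. P1@(1, 0) [+x clear] — {P1, P3, P5, P6, P7, P9}
7. P11@(1, 3) [+y clear] — {P1, P11, P3, P5, P6, P7, P9}
8. P8@(2, 1) [+x clear] — {P1, P11, P3, P5, P6, P7, P8, P9}

P6; P9; P5; P7; P3; P1; P11; P8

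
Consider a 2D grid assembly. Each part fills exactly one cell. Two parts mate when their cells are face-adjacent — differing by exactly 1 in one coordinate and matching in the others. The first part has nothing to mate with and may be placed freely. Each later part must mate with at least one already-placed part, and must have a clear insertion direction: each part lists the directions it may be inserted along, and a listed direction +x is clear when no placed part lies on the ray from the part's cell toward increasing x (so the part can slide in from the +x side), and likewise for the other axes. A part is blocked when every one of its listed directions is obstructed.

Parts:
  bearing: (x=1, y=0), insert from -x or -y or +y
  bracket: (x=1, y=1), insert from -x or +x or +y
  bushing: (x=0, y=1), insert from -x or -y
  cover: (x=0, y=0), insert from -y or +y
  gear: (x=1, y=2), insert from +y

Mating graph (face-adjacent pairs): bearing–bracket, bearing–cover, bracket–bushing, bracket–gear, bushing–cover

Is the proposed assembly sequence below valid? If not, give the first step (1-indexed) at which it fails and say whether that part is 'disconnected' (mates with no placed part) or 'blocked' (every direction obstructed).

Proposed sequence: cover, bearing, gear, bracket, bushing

Invalid at step 3 (disconnected)

1. cover@(0, 0) [-y clear] — {cover}
2. bearing@(1, 0) [-y clear] — {bearing, cover}
3. gear@(1, 2) — no placed neighbour ⇒ disconnected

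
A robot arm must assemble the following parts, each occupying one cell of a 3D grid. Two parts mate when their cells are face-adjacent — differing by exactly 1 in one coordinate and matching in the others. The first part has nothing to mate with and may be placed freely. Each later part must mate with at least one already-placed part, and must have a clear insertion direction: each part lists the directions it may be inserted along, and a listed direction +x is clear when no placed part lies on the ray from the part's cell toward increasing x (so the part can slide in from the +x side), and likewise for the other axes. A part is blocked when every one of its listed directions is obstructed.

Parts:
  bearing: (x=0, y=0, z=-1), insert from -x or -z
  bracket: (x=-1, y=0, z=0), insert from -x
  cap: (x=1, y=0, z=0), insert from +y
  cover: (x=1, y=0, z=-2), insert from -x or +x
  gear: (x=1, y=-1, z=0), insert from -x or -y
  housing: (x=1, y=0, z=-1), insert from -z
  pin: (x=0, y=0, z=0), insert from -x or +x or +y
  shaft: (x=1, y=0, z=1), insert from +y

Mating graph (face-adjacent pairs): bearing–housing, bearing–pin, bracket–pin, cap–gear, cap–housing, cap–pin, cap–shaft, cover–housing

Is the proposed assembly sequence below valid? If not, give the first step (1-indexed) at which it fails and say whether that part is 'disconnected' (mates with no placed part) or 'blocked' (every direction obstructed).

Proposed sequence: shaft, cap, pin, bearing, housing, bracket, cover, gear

Valid

1. shaft@(1, 0, 1) [+y clear] — {shaft}
2. cap@(1, 0, 0) [+y clear] — {cap, shaft}
3. pin@(0, 0, 0) [-x clear] — {cap, pin, shaft}
4. bearing@(0, 0, -1) [-x clear] — {bearing, cap, pin, shaft}
5. housing@(1, 0, -1) [-z clear] — {bearing, cap, housing, pin, shaft}
6. bracket@(-1, 0, 0) [-x clear] — {bearing, bracket, cap, housing, pin, shaft}
7. cover@(1, 0, -2) [-x clear] — {bearing, bracket, cap, cover, housing, pin, shaft}
8. gear@(1, -1, 0) [-x clear] — {bearing, bracket, cap, cover, gear, housing, pin, shaft}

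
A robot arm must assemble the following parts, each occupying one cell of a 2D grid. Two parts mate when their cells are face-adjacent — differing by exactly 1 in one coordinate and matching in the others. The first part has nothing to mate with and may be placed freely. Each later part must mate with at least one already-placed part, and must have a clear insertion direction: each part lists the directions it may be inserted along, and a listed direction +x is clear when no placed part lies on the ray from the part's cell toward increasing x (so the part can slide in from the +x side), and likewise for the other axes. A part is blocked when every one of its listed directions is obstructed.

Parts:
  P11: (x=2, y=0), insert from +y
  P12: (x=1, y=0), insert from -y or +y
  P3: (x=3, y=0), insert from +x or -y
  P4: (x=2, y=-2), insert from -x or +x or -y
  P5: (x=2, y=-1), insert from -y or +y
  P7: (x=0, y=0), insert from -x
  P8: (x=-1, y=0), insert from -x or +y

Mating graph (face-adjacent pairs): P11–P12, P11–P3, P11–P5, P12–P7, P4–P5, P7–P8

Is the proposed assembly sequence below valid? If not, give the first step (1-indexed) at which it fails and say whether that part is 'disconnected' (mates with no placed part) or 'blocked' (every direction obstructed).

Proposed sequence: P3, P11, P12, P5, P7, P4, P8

Valid

1. P3@(3, 0) [+x clear] — {P3}
2. P11@(2, 0) [+y clear] — {P11, P3}
3. P12@(1, 0) [-y clear] — {P11, P12, P3}
4. P5@(2, -1) [-y clear] — {P11, P12, P3, P5}
5. P7@(0, 0) [-x clear] — {P11, P12, P3, P5, P7}
6. P4@(2, -2) [-x clear] — {P11, P12, P3, P4, P5, P7}
7. P8@(-1, 0) [-x clear] — {P11, P12, P3, P4, P5, P7, P8}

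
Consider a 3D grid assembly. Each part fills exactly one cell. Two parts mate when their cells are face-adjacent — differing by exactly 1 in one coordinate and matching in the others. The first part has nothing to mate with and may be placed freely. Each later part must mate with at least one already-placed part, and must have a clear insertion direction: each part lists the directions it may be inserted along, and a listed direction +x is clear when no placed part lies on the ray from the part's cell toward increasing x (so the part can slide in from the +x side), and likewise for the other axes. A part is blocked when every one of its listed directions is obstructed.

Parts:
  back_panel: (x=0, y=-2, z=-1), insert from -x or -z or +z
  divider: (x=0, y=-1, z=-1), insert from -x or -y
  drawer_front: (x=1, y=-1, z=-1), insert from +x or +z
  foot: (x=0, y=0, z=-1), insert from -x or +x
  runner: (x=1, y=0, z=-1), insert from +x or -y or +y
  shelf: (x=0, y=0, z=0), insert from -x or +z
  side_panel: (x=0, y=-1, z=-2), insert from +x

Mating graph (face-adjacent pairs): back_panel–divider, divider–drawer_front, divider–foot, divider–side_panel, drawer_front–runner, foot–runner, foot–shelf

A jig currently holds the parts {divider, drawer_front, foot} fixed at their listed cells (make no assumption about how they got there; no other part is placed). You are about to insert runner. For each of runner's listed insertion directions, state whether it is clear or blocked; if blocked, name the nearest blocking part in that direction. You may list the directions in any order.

+x: clear; +y: clear; -y: blocked by drawer_front

+x: ray from runner(1, 0, -1) has no placed part ⇒ clear
-y: nearest on ray is drawer_front@(1, -1, -1) ⇒ blocked
+y: ray from runner(1, 0, -1) has no placed part ⇒ clear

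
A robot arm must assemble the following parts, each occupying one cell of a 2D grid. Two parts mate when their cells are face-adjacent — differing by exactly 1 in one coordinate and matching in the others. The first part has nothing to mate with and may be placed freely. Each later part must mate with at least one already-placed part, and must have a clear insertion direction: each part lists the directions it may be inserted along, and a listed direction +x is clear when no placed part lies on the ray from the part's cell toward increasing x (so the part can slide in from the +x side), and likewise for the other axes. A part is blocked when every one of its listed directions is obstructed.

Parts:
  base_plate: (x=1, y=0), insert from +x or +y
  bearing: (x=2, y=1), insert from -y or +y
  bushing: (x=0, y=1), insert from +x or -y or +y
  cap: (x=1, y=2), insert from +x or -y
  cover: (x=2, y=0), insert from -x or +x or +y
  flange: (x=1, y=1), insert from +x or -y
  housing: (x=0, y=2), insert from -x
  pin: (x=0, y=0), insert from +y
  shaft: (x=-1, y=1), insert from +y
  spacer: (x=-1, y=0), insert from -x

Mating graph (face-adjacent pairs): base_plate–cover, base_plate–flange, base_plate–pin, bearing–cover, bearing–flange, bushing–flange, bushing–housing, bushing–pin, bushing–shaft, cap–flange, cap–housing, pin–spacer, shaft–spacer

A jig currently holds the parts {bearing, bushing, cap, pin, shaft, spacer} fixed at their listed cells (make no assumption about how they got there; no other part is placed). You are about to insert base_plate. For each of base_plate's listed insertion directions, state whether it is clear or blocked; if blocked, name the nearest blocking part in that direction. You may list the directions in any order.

+x: clear; +y: blocked by cap

+x: ray from base_plate(1, 0) has no placed part ⇒ clear
+y: nearest on ray is cap@(1, 2) ⇒ blocked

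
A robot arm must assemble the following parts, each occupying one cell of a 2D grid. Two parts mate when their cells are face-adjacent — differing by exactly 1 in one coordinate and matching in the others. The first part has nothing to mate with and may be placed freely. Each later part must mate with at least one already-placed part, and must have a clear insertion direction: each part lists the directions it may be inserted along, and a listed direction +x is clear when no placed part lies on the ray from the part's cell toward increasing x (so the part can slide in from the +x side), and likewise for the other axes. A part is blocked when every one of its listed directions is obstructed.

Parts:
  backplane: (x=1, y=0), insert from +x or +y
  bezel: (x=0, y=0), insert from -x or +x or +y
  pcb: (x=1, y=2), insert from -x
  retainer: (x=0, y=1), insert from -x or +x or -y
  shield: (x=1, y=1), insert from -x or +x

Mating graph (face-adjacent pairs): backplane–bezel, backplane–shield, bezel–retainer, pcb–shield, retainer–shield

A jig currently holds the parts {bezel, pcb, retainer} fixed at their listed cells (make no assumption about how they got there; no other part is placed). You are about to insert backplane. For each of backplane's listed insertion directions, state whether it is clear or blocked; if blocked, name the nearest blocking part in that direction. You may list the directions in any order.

+x: ray from backplane(1, 0) has no placed part ⇒ clear
+y: nearest on ray is pcb@(1, 2) ⇒ blocked

+x: clear; +y: blocked by pcb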